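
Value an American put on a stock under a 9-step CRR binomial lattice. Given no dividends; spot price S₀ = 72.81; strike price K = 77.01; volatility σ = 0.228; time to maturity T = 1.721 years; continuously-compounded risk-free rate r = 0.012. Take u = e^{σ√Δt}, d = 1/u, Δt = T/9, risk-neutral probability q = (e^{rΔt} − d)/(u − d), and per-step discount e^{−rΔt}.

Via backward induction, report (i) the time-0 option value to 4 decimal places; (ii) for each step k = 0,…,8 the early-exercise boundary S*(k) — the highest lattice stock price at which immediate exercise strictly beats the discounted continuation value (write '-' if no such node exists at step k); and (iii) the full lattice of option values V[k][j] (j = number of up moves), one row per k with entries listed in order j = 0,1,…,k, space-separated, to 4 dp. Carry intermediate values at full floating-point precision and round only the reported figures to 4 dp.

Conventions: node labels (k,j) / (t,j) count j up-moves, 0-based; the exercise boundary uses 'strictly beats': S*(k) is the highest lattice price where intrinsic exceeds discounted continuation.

Δt=0.19122  u=1.10484  d=0.90511  q=0.48660  discount=0.99771
step 9 (expiry): payoffs max(K−S,0) = 47.3282 40.7781 32.7827 23.0228 11.1092 0.0000 0.0000 0.0000 0.0000 0.0000
step 8: (k=8,j=0): S=32.7937, K−S=44.2163, hold=44.0398 ⇒ V=44.2163 exercise | (k=8,j=1): S=40.0305, K−S=36.9795, hold=36.8030 ⇒ V=36.9795 exercise | (k=8,j=2): S=48.8642, K−S=28.1458, hold=27.9693 ⇒ V=28.1458 exercise | (k=8,j=3): S=59.6473, K−S=17.3627, hold=17.1862 ⇒ V=17.3627 exercise | (k=8,j=4): S=72.8100, K−S=4.2000, hold=5.6904 ⇒ V=5.6904 continue | (k=8,j=5): S=88.8774, K−S=0.0000, hold=0.0000 ⇒ V=0.0000 continue | (k=8,j=6): S=108.4904, K−S=0.0000, hold=0.0000 ⇒ V=0.0000 continue | (k=8,j=7): S=132.4315, K−S=0.0000, hold=0.0000 ⇒ V=0.0000 continue | (k=8,j=8): S=161.6558, K−S=0.0000, hold=0.0000 ⇒ V=0.0000 continue  boundary S*=59.6473
step 7: (k=7,j=0): S=36.2319, K−S=40.7781, hold=40.6016 ⇒ V=40.7781 exercise | (k=7,j=1): S=44.2273, K−S=32.7827, hold=32.6062 ⇒ V=32.7827 exercise | (k=7,j=2): S=53.9872, K−S=23.0228, hold=22.8463 ⇒ V=23.0228 exercise | (k=7,j=3): S=65.9008, K−S=11.1092, hold=11.6562 ⇒ V=11.6562 continue | (k=7,j=4): S=80.4435, K−S=0.0000, hold=2.9148 ⇒ V=2.9148 continue | (k=7,j=5): S=98.1954, K−S=0.0000, hold=0.0000 ⇒ V=0.0000 continue | (k=7,j=6): S=119.8647, K−S=0.0000, hold=0.0000 ⇒ V=0.0000 continue | (k=7,j=7): S=146.3158, K−S=0.0000, hold=0.0000 ⇒ V=0.0000 continue  boundary S*=53.9872
step 6: (k=6,j=0): S=40.0305, K−S=36.9795, hold=36.8030 ⇒ V=36.9795 exercise | (k=6,j=1): S=48.8642, K−S=28.1458, hold=27.9693 ⇒ V=28.1458 exercise | (k=6,j=2): S=59.6473, K−S=17.3627, hold=17.4518 ⇒ V=17.4518 continue | (k=6,j=3): S=72.8100, K−S=4.2000, hold=7.3857 ⇒ V=7.3857 continue | (k=6,j=4): S=88.8774, K−S=0.0000, hold=1.4930 ⇒ V=1.4930 continue | (k=6,j=5): S=108.4904, K−S=0.0000, hold=0.0000 ⇒ V=0.0000 continue | (k=6,j=6): S=132.4315, K−S=0.0000, hold=0.0000 ⇒ V=0.0000 continue  boundary S*=48.8642
step 5: (k=5,j=0): S=44.2273, K−S=32.7827, hold=32.6062 ⇒ V=32.7827 exercise | (k=5,j=1): S=53.9872, K−S=23.0228, hold=22.8895 ⇒ V=23.0228 exercise | (k=5,j=2): S=65.9008, K−S=11.1092, hold=12.5249 ⇒ V=12.5249 continue | (k=5,j=3): S=80.4435, K−S=0.0000, hold=4.5080 ⇒ V=4.5080 continue | (k=5,j=4): S=98.1954, K−S=0.0000, hold=0.7648 ⇒ V=0.7648 continue | (k=5,j=5): S=119.8647, K−S=0.0000, hold=0.0000 ⇒ V=0.0000 continue  boundary S*=53.9872
step 4: (k=4,j=0): S=48.8642, K−S=28.1458, hold=27.9693 ⇒ V=28.1458 exercise | (k=4,j=1): S=59.6473, K−S=17.3627, hold=17.8735 ⇒ V=17.8735 continue | (k=4,j=2): S=72.8100, K−S=4.2000, hold=8.6041 ⇒ V=8.6041 continue | (k=4,j=3): S=88.8774, K−S=0.0000, hold=2.6804 ⇒ V=2.6804 continue | (k=4,j=4): S=108.4904, K−S=0.0000, hold=0.3917 ⇒ V=0.3917 continue  boundary S*=48.8642
step 3: (k=3,j=0): S=53.9872, K−S=23.0228, hold=23.0943 ⇒ V=23.0943 continue | (k=3,j=1): S=65.9008, K−S=11.1092, hold=13.3324 ⇒ V=13.3324 continue | (k=3,j=2): S=80.4435, K−S=0.0000, hold=5.7085 ⇒ V=5.7085 continue | (k=3,j=3): S=98.1954, K−S=0.0000, hold=1.5631 ⇒ V=1.5631 continue  boundary S*=-
step 2: (k=2,j=0): S=59.6473, K−S=17.3627, hold=18.3021 ⇒ V=18.3021 continue | (k=2,j=1): S=72.8100, K−S=4.2000, hold=9.6006 ⇒ V=9.6006 continue | (k=2,j=2): S=88.8774, K−S=0.0000, hold=3.6829 ⇒ V=3.6829 continue  boundary S*=-
step 1: (k=1,j=0): S=65.9008, K−S=11.1092, hold=14.0357 ⇒ V=14.0357 continue | (k=1,j=1): S=80.4435, K−S=0.0000, hold=6.7057 ⇒ V=6.7057 continue  boundary S*=-
step 0: (k=0,j=0): S=72.8100, K−S=4.2000, hold=10.4450 ⇒ V=10.4450 continue  boundary S*=-

price = 10.4450
boundary = - - - - 48.8642 53.9872 48.8642 53.9872 59.6473
tree:
10.4450
14.0357 6.7057
18.3021 9.6006 3.6829
23.0943 13.3324 5.7085 1.5631
28.1458 17.8735 8.6041 2.6804 0.3917
32.7827 23.0228 12.5249 4.5080 0.7648 0.0000
36.9795 28.1458 17.4518 7.3857 1.4930 0.0000 0.0000
40.7781 32.7827 23.0228 11.6562 2.9148 0.0000 0.0000 0.0000
44.2163 36.9795 28.1458 17.3627 5.6904 0.0000 0.0000 0.0000 0.0000
47.3282 40.7781 32.7827 23.0228 11.1092 0.0000 0.0000 0.0000 0.0000 0.0000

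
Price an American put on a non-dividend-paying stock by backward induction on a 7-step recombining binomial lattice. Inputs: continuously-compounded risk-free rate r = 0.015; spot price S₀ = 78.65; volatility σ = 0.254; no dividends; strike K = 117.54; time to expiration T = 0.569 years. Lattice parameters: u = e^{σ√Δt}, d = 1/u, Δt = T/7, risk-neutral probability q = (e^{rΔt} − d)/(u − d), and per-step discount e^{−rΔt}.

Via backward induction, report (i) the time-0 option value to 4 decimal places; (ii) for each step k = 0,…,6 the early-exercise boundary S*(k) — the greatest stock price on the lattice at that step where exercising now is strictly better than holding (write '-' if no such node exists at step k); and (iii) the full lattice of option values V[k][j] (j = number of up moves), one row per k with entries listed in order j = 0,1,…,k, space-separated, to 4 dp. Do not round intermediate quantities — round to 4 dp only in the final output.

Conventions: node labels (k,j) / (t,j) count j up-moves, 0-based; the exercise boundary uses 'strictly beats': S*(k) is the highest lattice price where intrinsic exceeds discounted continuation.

price = 38.8900
boundary = 78.6500 84.5569 78.6500 84.5569 90.9074 97.7349 105.0752
tree:
38.8900
44.3843 32.9831
49.4947 38.8900 26.7269
54.2482 44.3843 32.9831 20.2901
58.6695 49.4947 38.8900 26.6326 13.7478
62.7821 54.2482 44.3843 32.9831 19.8051 7.4855
66.6073 58.6695 49.4947 38.8900 26.6326 12.4648 2.3281
70.1653 62.7821 54.2482 44.3843 32.9831 19.8051 4.5733 0.0000

params: Δt=0.08129 u=1.07510 d=0.93014 q=0.49032 e^(-rΔt)=0.99878
t_7 payoffs: 70.1653 62.7821 54.2482 44.3843 32.9831 19.8051 4.5733 0.0000
t_6: node(6,0) S=50.9327 payoff=66.6073 vs cont=66.4641 → 66.6073 [stop]  node(6,1) S=58.8705 payoff=58.6695 vs cont=58.5263 → 58.6695 [stop]  node(6,2) S=68.0453 payoff=49.4947 vs cont=49.3515 → 49.4947 [stop]  node(6,3) S=78.6500 payoff=38.8900 vs cont=38.7468 → 38.8900 [stop]  node(6,4) S=90.9074 payoff=26.6326 vs cont=26.4893 → 26.6326 [stop]  node(6,5) S=105.0752 payoff=12.4648 vs cont=12.3216 → 12.4648 [stop]  node(6,6) S=121.4509 payoff=0.0000 vs cont=2.3281 → 2.3281 [wait]  ⇒ S*(6)=105.0752
t_5: node(5,0) S=54.7579 payoff=62.7821 vs cont=62.6388 → 62.7821 [stop]  node(5,1) S=63.2918 payoff=54.2482 vs cont=54.1049 → 54.2482 [stop]  node(5,2) S=73.1557 payoff=44.3843 vs cont=44.2410 → 44.3843 [stop]  node(5,3) S=84.5569 payoff=32.9831 vs cont=32.8399 → 32.9831 [stop]  node(5,4) S=97.7349 payoff=19.8051 vs cont=19.6619 → 19.8051 [stop]  node(5,5) S=112.9667 payoff=4.5733 vs cont=7.4855 → 7.4855 [wait]  ⇒ S*(5)=97.7349
t_4: node(4,0) S=58.8705 payoff=58.6695 vs cont=58.5263 → 58.6695 [stop]  node(4,1) S=68.0453 payoff=49.4947 vs cont=49.3515 → 49.4947 [stop]  node(4,2) S=78.6500 payoff=38.8900 vs cont=38.7468 → 38.8900 [stop]  node(4,3) S=90.9074 payoff=26.6326 vs cont=26.4893 → 26.6326 [stop]  node(4,4) S=105.0752 payoff=12.4648 vs cont=13.7478 → 13.7478 [wait]  ⇒ S*(4)=90.9074
t_3: node(3,0) S=63.2918 payoff=54.2482 vs cont=54.1049 → 54.2482 [stop]  node(3,1) S=73.1557 payoff=44.3843 vs cont=44.2410 → 44.3843 [stop]  node(3,2) S=84.5569 payoff=32.9831 vs cont=32.8399 → 32.9831 [stop]  node(3,3) S=97.7349 payoff=19.8051 vs cont=20.2901 → 20.2901 [wait]  ⇒ S*(3)=84.5569
t_2: node(2,0) S=68.0453 payoff=49.4947 vs cont=49.3515 → 49.4947 [stop]  node(2,1) S=78.6500 payoff=38.8900 vs cont=38.7468 → 38.8900 [stop]  node(2,2) S=90.9074 payoff=26.6326 vs cont=26.7269 → 26.7269 [wait]  ⇒ S*(2)=78.6500
t_1: node(1,0) S=73.1557 payoff=44.3843 vs cont=44.2410 → 44.3843 [stop]  node(1,1) S=84.5569 payoff=32.9831 vs cont=32.8861 → 32.9831 [stop]  ⇒ S*(1)=84.5569
t_0: node(0,0) S=78.6500 payoff=38.8900 vs cont=38.7468 → 38.8900 [stop]  ⇒ S*(0)=78.6500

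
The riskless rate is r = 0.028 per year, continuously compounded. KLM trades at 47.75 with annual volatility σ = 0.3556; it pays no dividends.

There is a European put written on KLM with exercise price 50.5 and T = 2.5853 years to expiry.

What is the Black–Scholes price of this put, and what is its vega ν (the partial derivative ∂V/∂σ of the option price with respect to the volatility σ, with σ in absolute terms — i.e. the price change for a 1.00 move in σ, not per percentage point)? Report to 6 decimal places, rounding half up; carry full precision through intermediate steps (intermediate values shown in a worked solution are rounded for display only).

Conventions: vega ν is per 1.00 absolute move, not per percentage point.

σ√T = 0.3556·√2.5853 = 0.571765
d₁ = (ln(S/K) + (r+σ²/2)T) / (σ√T) = (ln(47.75/50.5) + (0.028+0.3556²/2)·2.5853) / 0.571765 = (-0.055994 + 0.235846) / 0.571765 = 0.314555
d₂ = d₁ − σ√T = 0.314555 − 0.571765 = -0.257209
e^{−rT} = 0.930170
N(−d₁) = 0.376550,  N(−d₂) = 0.601491
Put price V = K·e^{−rT}·N(−d₂) − S·N(−d₁) = 28.254195 − 17.980249 = 10.273946
φ(d₁) = (1/√(2π))·e^{−d₁²/2} = 0.379686
ν = S·φ(d₁)·√T = 29.150989

price = 10.273946
ν = 29.150989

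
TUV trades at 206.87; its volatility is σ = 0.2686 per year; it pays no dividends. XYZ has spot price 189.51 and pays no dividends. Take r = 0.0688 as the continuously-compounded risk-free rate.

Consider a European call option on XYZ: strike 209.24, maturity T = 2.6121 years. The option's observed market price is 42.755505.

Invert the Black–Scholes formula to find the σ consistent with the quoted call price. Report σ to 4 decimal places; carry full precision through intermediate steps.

sigma = 0.3004

At σ = 0.3004 the Black–Scholes value reproduces the quote:
σ√T = 0.3004·√2.6121 = 0.485506
d₁ = (ln(S/K) + (r+σ²/2)T) / (σ√T) = (ln(189.51/209.24) + (0.0688+0.3004²/2)·2.6121) / 0.485506 = (-0.099040 + 0.297571) / 0.485506 = 0.408914
d₂ = d₁ − σ√T = 0.408914 − 0.485506 = -0.076592
e^{−rT} = 0.835510
N(d₁) = 0.658699,  N(d₂) = 0.469474
V = S·N(d₁) − K·e^{−rT}·N(d₂) = 124.830004 − 82.074500 = 42.755505 (the observed quote) — the price is monotone increasing in volatility, hence this σ is the only solution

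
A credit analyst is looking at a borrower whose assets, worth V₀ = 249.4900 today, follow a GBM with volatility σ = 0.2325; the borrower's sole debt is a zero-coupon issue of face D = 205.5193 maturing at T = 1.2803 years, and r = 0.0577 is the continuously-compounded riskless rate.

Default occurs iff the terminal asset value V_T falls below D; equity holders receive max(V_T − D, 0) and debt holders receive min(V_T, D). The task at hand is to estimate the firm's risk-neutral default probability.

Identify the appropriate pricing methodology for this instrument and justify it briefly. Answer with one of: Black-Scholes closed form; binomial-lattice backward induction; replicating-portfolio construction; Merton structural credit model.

Key observation: a levered firm with one bullet debt due at 1.2803 years is the canonical structural-credit setup: equity is a call on the firm's assets struck at the face value.

framework: Merton structural credit model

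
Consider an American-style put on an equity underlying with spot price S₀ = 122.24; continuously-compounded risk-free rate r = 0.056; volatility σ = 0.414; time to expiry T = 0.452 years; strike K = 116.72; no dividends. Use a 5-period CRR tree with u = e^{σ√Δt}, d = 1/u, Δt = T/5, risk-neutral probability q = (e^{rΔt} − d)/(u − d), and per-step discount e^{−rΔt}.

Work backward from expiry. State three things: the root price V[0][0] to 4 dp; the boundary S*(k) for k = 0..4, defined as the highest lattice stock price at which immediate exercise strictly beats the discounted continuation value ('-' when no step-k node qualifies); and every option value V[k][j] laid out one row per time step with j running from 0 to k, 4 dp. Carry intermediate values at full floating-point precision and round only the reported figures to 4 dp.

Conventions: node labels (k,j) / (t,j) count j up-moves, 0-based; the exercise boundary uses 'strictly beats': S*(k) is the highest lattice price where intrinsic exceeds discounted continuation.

price = 10.0186
boundary = - - - 84.1465 95.3005
tree:
10.0186
15.4096 4.4947
22.9093 7.7403 1.1531
32.5735 13.0583 2.2691 0.0000
42.4220 21.4195 4.4653 0.0000 0.0000
51.1179 32.5735 8.7870 0.0000 0.0000 0.0000

Δt=0.09040, u=1.13255, d=0.88296, q=0.48926, disc=e^(-rΔt)=0.99495
k=5 terminal: V=max(K-S,0) → 51.1179 32.5735 8.7870 0.0000 0.0000 0.0000
k=4: j=0 S=74.2980 intr=42.4220 cont=41.8326 V=42.4220[EX]; j=1 S=95.3005 intr=21.4195 cont=20.8301 V=21.4195[EX]; j=2 S=122.2400 intr=0.0000 cont=4.4653 V=4.4653[hold]; j=3 S=156.7948 intr=0.0000 cont=0.0000 V=0.0000[hold]; j=4 S=201.1175 intr=0.0000 cont=0.0000 V=0.0000[hold]  S*(4)=95.3005
k=3: j=0 S=84.1465 intr=32.5735 cont=31.9841 V=32.5735[EX]; j=1 S=107.9330 intr=8.7870 cont=13.0583 V=13.0583[hold]; j=2 S=138.4435 intr=0.0000 cont=2.2691 V=2.2691[hold]; j=3 S=177.5786 intr=0.0000 cont=0.0000 V=0.0000[hold]  S*(3)=84.1465
k=2: j=0 S=95.3005 intr=21.4195 cont=22.9093 V=22.9093[hold]; j=1 S=122.2400 intr=0.0000 cont=7.7403 V=7.7403[hold]; j=2 S=156.7948 intr=0.0000 cont=1.1531 V=1.1531[hold]  S*(2)=-
k=1: j=0 S=107.9330 intr=8.7870 cont=15.4096 V=15.4096[hold]; j=1 S=138.4435 intr=0.0000 cont=4.4947 V=4.4947[hold]  S*(1)=-
k=0: j=0 S=122.2400 intr=0.0000 cont=10.0186 V=10.0186[hold]  S*(0)=-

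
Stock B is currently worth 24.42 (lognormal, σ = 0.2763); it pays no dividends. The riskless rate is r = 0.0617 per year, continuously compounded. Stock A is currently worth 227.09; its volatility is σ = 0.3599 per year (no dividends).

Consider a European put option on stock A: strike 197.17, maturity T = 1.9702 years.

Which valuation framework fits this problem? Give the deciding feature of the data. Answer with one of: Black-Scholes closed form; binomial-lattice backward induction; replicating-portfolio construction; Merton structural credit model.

framework: Black-Scholes closed form

Key observation: the instrument is a plain European put (strike 197.17) on a lognormal asset; the exact continuous-time formula applies directly.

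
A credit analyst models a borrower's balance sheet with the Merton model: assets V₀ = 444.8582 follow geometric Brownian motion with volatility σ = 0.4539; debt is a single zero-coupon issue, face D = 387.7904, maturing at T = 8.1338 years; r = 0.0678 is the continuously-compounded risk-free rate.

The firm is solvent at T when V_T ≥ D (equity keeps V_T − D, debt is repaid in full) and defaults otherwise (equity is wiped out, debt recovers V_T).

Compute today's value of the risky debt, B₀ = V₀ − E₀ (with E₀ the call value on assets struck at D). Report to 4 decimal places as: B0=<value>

Equity is a call on the firm's assets struck at D = 387.7904:
d₁ = [ln(V₀/D) + (r + σ²/2)T] / (σ√T)
   = [ln(444.8582/387.7904) + (0.0678 + 0.5·0.4539²)·8.1338] / (0.4539·√8.1338)
   = [0.137291 + 1.389356] / 1.294515 = 1.179319
d₂ = d₁ − σ√T = 1.179319 − 1.294515 = -0.115195
N(d₁) = 0.880865,  N(d₂) = 0.454145,  e^(−rT) = 0.576101
E₀ = V₀·N(d₁) − D·e^(−rT)·N(d₂)
   = 444.8582·0.880865 − 387.7904·0.576101·0.454145 = 290.400759
B₀ = V₀ − E₀ = 444.8582 − 290.400759 = 154.457441

B0=154.4574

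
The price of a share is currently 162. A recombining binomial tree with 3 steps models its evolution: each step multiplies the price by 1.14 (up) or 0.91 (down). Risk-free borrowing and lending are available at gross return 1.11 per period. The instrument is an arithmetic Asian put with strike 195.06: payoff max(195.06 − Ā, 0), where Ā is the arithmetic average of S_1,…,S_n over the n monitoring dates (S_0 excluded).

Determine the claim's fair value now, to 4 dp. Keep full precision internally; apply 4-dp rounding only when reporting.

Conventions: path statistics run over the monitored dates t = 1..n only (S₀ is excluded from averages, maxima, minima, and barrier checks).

price = 4.2090

Set p* = 0.8696 (from d < R < u); the path-dependent value is the discounted p*-expectation over all price paths.
Enumerate all 2^3 = 8 price paths (U = up ×1.14, D = down ×0.91); each path with k up-moves has probability p*^k·(1−p*)^(3−k).
DDD: Ā=134.5502, payoff=60.5098, prob=0.002219
UDD: Ā=168.5574, payoff=26.5026, prob=0.014794
DUD: Ā=156.1374, payoff=38.9226, prob=0.014794
UUD: Ā=195.6007, payoff=0.0000, prob=0.098627
DDU: Ā=144.8352, payoff=50.2248, prob=0.014794
UDU: Ā=181.4419, payoff=13.6181, prob=0.098627
DUU: Ā=169.0219, payoff=26.0381, prob=0.098627
UUU: Ā=211.7418, payoff=0.0000, prob=0.657516
Price = Σ prob·payoff / R^3 = 5.756397 / 1.367631 = 4.2090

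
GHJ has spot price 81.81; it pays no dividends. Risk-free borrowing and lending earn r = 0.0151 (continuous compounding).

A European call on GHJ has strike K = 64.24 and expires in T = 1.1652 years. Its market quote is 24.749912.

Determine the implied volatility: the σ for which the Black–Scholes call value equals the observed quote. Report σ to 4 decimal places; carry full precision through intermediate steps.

At σ = 0.4351 the Black–Scholes value reproduces the quote:
σ√T = 0.4351·√1.1652 = 0.469666
d₁ = (ln(S/K) + (r+σ²/2)T) / (σ√T) = (ln(81.81/64.24) + (0.0151+0.4351²/2)·1.1652) / 0.469666 = (0.241773 + 0.127888) / 0.469666 = 0.787072
d₂ = d₁ − σ√T = 0.787072 − 0.469666 = 0.317406
e^{−rT} = 0.982559
N(d₁) = 0.784380,  N(d₂) = 0.624532
V = S·N(d₁) − K·e^{−rT}·N(d₂) = 64.170139 − 39.420226 = 24.749912 (the observed quote) — the price is monotone increasing in volatility, hence this σ is the only solution

sigma = 0.4351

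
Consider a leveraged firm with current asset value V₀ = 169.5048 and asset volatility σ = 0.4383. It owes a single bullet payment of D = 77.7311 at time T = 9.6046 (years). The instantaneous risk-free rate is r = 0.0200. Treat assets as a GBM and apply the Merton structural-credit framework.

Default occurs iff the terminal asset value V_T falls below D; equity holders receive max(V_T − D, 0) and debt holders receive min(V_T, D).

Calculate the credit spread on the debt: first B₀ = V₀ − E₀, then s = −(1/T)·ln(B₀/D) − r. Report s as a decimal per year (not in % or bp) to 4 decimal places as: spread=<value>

spread=0.0328

Apply the equity-as-call identities (strike 77.7311, horizon 9.6046 years):
d₁ = [ln(V₀/D) + (r + σ²/2)T] / (σ√T)
   = [ln(169.5048/77.7311) + (0.0200 + 0.5·0.4383²)·9.6046] / (0.4383·√9.6046)
   = [0.779626 + 1.114647] / 1.358348 = 1.394541
d₂ = d₁ − σ√T = 1.394541 − 1.358348 = 0.036193
N(d₁) = 0.918423,  N(d₂) = 0.514436,  e^(−rT) = 0.825231
E₀ = V₀·N(d₁) − D·e^(−rT)·N(d₂)
   = 169.5048·0.918423 − 77.7311·0.825231·0.514436 = 122.678034
B₀ = V₀ − E₀ = 169.5048 − 122.678034 = 46.826766
spread = −(1/T)·ln(B₀/D) − r = −(1/9.6046)·ln(46.826766/77.7311) − 0.0200 = 0.03276643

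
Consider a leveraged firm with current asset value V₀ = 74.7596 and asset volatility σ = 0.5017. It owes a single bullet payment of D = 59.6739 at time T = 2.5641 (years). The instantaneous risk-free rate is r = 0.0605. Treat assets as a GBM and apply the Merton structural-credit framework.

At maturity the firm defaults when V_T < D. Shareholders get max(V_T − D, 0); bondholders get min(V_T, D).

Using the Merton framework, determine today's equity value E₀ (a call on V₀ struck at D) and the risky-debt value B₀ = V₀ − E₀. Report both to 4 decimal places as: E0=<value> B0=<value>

E0=33.4878 B0=41.2718

Equity is a call on the firm's assets struck at D = 59.6739:
d₁ = [ln(V₀/D) + (r + σ²/2)T] / (σ√T)
   = [ln(74.7596/59.6739) + (0.0605 + 0.5·0.5017²)·2.5641] / (0.5017·√2.5641)
   = [0.225383 + 0.477824] / 0.803363 = 0.875329
d₂ = d₁ − σ√T = 0.875329 − 0.803363 = 0.071967
N(d₁) = 0.809303,  N(d₂) = 0.528686,  e^(−rT) = 0.856306
E₀ = V₀·N(d₁) − D·e^(−rT)·N(d₂)
   = 74.7596·0.809303 − 59.6739·0.856306·0.528686 = 33.487776
B₀ = V₀ − E₀ = 74.7596 − 33.487776 = 41.271824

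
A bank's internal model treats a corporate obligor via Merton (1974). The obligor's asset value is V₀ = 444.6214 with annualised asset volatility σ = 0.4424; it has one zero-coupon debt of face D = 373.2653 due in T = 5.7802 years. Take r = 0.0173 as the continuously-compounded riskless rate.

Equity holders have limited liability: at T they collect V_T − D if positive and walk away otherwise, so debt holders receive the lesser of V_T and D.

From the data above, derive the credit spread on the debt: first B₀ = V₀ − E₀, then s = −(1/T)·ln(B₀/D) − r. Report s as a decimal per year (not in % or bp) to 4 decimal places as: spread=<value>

Work the structural quantities from V₀ = 444.6214 against face 373.2653:
d₁ = [ln(V₀/D) + (r + σ²/2)T] / (σ√T)
   = [ln(444.6214/373.2653) + (0.0173 + 0.5·0.4424²)·5.7802] / (0.4424·√5.7802)
   = [0.174934 + 0.665641] / 1.063620 = 0.790296
d₂ = d₁ − σ√T = 0.790296 − 1.063620 = -0.273324
N(d₁) = 0.785323,  N(d₂) = 0.392302,  e^(−rT) = 0.904840
E₀ = V₀·N(d₁) − D·e^(−rT)·N(d₂)
   = 444.6214·0.785323 − 373.2653·0.904840·0.392302 = 216.673052
B₀ = V₀ − E₀ = 444.6214 − 216.673052 = 227.948348
spread = −(1/T)·ln(B₀/D) − r = −(1/5.7802)·ln(227.948348/373.2653) − 0.0173 = 0.06802064

spread=0.0680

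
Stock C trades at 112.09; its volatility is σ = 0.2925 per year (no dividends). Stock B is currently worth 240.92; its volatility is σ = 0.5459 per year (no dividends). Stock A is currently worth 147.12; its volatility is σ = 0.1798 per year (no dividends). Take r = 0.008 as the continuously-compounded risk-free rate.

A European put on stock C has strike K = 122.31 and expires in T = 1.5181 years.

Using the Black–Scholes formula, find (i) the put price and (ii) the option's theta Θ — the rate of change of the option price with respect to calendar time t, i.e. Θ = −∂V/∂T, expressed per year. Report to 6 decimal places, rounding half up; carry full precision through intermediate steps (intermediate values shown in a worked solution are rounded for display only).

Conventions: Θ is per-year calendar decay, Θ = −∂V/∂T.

σ√T = 0.2925·√1.5181 = 0.360393
d₁ = (ln(S/K) + (r+σ²/2)T) / (σ√T) = (ln(112.09/122.31) + (0.008+0.2925²/2)·1.5181) / 0.360393 = (-0.087257 + 0.077086) / 0.360393 = -0.028220
d₂ = d₁ − σ√T = -0.028220 − 0.360393 = -0.388613
e^{−rT} = 0.987929
N(−d₁) = 0.511257,  N(−d₂) = 0.651219
Put price V = K·e^{−rT}·N(−d₂) − S·N(−d₁) = 78.689084 − 57.306775 = 21.382309
φ(d₁) = (1/√(2π))·e^{−d₁²/2} = 0.398783
Θ = −S·φ(d₁)·σ/(2√T) + r·K·e^{−rT}·N(−d₂) = −5.305785 + 0.629513 = -4.676273

price = 21.382309
Θ = -4.676273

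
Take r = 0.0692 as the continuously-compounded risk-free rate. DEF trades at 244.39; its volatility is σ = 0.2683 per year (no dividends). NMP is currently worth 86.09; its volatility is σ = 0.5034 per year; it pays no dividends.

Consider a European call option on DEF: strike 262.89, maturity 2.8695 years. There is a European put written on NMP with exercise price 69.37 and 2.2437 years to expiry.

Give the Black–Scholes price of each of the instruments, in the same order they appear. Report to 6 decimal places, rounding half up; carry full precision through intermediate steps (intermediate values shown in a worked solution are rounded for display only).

[DEF call K=262.89]
σ√T = 0.2683·√2.8695 = 0.454489
d₁ = (ln(S/K) + (r+σ²/2)T) / (σ√T) = (ln(244.39/262.89) + (0.0692+0.2683²/2)·2.8695) / 0.454489 = (-0.072970 + 0.301850) / 0.454489 = 0.503597
d₂ = d₁ − σ√T = 0.503597 − 0.454489 = 0.049107
e^{−rT} = 0.819903
N(d₁) = 0.692728,  N(d₂) = 0.519583
price = S·N(d₁) − K·e^{−rT}·N(d₂) = 169.295689 − 111.993149 = 57.302540
[NMP put K=69.37]
σ√T = 0.5034·√2.2437 = 0.754042
d₁ = (ln(S/K) + (r+σ²/2)T) / (σ√T) = (ln(86.09/69.37) + (0.0692+0.5034²/2)·2.2437) / 0.754042 = (0.215939 + 0.439554) / 0.754042 = 0.869305
d₂ = d₁ − σ√T = 0.869305 − 0.754042 = 0.115263
e^{−rT} = 0.856189
N(−d₁) = 0.192340,  N(−d₂) = 0.454118
price = K·e^{−rT}·N(−d₂) − S·N(−d₁) = 26.971833 − 16.558565 = 10.413268

price(DEF call K=262.89) = 57.302540
price(NMP put K=69.37) = 10.413268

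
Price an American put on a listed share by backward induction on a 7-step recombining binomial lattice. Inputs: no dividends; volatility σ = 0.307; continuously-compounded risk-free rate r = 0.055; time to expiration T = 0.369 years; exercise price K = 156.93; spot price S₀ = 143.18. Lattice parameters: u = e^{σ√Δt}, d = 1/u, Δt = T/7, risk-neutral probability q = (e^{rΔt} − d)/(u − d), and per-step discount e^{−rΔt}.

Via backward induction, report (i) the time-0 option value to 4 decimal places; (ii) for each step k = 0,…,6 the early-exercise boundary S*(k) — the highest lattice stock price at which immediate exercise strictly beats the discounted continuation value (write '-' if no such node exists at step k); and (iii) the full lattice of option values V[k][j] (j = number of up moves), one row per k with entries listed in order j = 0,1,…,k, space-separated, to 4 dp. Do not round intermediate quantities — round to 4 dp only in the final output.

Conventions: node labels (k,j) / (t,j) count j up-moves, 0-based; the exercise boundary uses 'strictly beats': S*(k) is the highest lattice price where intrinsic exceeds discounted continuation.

price = 17.8302
boundary = - - 124.3538 115.8904 124.3538 133.4353 143.1800
tree:
17.8302
24.5427 11.2997
32.5762 16.7457 5.9831
41.0396 23.9040 9.7685 2.2769
48.9270 32.5762 15.4719 4.1886 0.4009
56.2776 41.0396 23.4947 7.6331 0.8090 0.0000
63.1279 48.9270 32.5762 13.7500 1.6323 0.0000 0.0000
69.5120 56.2776 41.0396 23.4947 3.2936 0.0000 0.0000 0.0000

Δt=0.05271  u=1.07303  d=0.93194  q=0.50297  discount=0.99710
step 7 (expiry): payoffs max(K−S,0) = 69.5120 56.2776 41.0396 23.4947 3.2936 0.0000 0.0000 0.0000
step 6: (k=6,j=0): S=93.8021, K−S=63.1279, hold=62.6736 ⇒ V=63.1279 exercise | (k=6,j=1): S=108.0030, K−S=48.9270, hold=48.4727 ⇒ V=48.9270 exercise | (k=6,j=2): S=124.3538, K−S=32.5762, hold=32.1219 ⇒ V=32.5762 exercise | (k=6,j=3): S=143.1800, K−S=13.7500, hold=13.2957 ⇒ V=13.7500 exercise | (k=6,j=4): S=164.8563, K−S=0.0000, hold=1.6323 ⇒ V=1.6323 continue | (k=6,j=5): S=189.8143, K−S=0.0000, hold=0.0000 ⇒ V=0.0000 continue | (k=6,j=6): S=218.5508, K−S=0.0000, hold=0.0000 ⇒ V=0.0000 continue  boundary S*=143.1800
step 5: (k=5,j=0): S=100.6524, K−S=56.2776, hold=55.8233 ⇒ V=56.2776 exercise | (k=5,j=1): S=115.8904, K−S=41.0396, hold=40.5853 ⇒ V=41.0396 exercise | (k=5,j=2): S=133.4353, K−S=23.4947, hold=23.0404 ⇒ V=23.4947 exercise | (k=5,j=3): S=153.6364, K−S=3.2936, hold=7.6331 ⇒ V=7.6331 continue | (k=5,j=4): S=176.8957, K−S=0.0000, hold=0.8090 ⇒ V=0.8090 continue | (k=5,j=5): S=203.6764, K−S=0.0000, hold=0.0000 ⇒ V=0.0000 continue  boundary S*=133.4353
step 4: (k=4,j=0): S=108.0030, K−S=48.9270, hold=48.4727 ⇒ V=48.9270 exercise | (k=4,j=1): S=124.3538, K−S=32.5762, hold=32.1219 ⇒ V=32.5762 exercise | (k=4,j=2): S=143.1800, K−S=13.7500, hold=15.4719 ⇒ V=15.4719 continue | (k=4,j=3): S=164.8563, K−S=0.0000, hold=4.1886 ⇒ V=4.1886 continue | (k=4,j=4): S=189.8143, K−S=0.0000, hold=0.4009 ⇒ V=0.4009 continue  boundary S*=124.3538
step 3: (k=3,j=0): S=115.8904, K−S=41.0396, hold=40.5853 ⇒ V=41.0396 exercise | (k=3,j=1): S=133.4353, K−S=23.4947, hold=23.9040 ⇒ V=23.9040 continue | (k=3,j=2): S=153.6364, K−S=3.2936, hold=9.7685 ⇒ V=9.7685 continue | (k=3,j=3): S=176.8957, K−S=0.0000, hold=2.2769 ⇒ V=2.2769 continue  boundary S*=115.8904
step 2: (k=2,j=0): S=124.3538, K−S=32.5762, hold=32.3271 ⇒ V=32.5762 exercise | (k=2,j=1): S=143.1800, K−S=13.7500, hold=16.7457 ⇒ V=16.7457 continue | (k=2,j=2): S=164.8563, K−S=0.0000, hold=5.9831 ⇒ V=5.9831 continue  boundary S*=124.3538
step 1: (k=1,j=0): S=133.4353, K−S=23.4947, hold=24.5427 ⇒ V=24.5427 continue | (k=1,j=1): S=153.6364, K−S=3.2936, hold=11.2997 ⇒ V=11.2997 continue  boundary S*=-
step 0: (k=0,j=0): S=143.1800, K−S=13.7500, hold=17.8302 ⇒ V=17.8302 continue  boundary S*=-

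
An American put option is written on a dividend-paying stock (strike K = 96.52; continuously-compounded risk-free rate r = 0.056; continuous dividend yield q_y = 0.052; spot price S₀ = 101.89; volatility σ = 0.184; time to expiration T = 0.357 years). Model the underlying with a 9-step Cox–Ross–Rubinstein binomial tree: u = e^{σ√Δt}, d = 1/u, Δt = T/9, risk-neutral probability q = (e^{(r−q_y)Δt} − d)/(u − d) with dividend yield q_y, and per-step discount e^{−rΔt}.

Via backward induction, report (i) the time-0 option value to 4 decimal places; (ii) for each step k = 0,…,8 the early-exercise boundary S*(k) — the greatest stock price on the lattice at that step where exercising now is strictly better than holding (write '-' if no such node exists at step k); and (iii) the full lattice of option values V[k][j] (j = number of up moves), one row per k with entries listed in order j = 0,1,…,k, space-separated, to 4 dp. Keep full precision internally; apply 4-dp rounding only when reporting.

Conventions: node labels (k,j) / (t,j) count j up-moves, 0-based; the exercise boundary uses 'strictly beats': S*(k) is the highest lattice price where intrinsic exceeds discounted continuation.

price = 2.1361
boundary = - - - - - - 81.7786 84.8311 87.9975
tree:
2.1361
3.1885 1.0635
4.6387 1.7115 0.4019
6.5503 2.6937 0.7091 0.0878
8.9367 4.1258 1.2331 0.1735 0.0000
11.7246 6.1100 2.1039 0.3430 0.0000 0.0000
14.7414 8.6750 3.4997 0.6781 0.0000 0.0000 0.0000
17.6840 11.6889 5.6147 1.3404 0.0000 0.0000 0.0000 0.0000
20.5208 14.7414 8.5225 2.6497 0.0000 0.0000 0.0000 0.0000 0.0000
23.2555 17.6840 11.6889 5.2379 0.0000 0.0000 0.0000 0.0000 0.0000 0.0000

params: Δt=0.03967 u=1.03733 d=0.96402 q=0.49300 e^(-rΔt)=0.99778
t_9 payoffs: 23.2555 17.6840 11.6889 5.2379 0.0000 0.0000 0.0000 0.0000 0.0000 0.0000
t_8: node(8,0) S=75.9992 payoff=20.5208 vs cont=20.4632 → 20.5208 [stop]  node(8,1) S=81.7786 payoff=14.7414 vs cont=14.6957 → 14.7414 [stop]  node(8,2) S=87.9975 payoff=8.5225 vs cont=8.4897 → 8.5225 [stop]  node(8,3) S=94.6893 payoff=1.8307 vs cont=2.6497 → 2.6497 [wait]  node(8,4) S=101.8900 payoff=0.0000 vs cont=0.0000 → 0.0000 [wait]  node(8,5) S=109.6383 payoff=0.0000 vs cont=0.0000 → 0.0000 [wait]  node(8,6) S=117.9758 payoff=0.0000 vs cont=0.0000 → 0.0000 [wait]  node(8,7) S=126.9473 payoff=0.0000 vs cont=0.0000 → 0.0000 [wait]  node(8,8) S=136.6010 payoff=0.0000 vs cont=0.0000 → 0.0000 [wait]  ⇒ S*(8)=87.9975
t_7: node(7,0) S=78.8360 payoff=17.6840 vs cont=17.6323 → 17.6840 [stop]  node(7,1) S=84.8311 payoff=11.6889 vs cont=11.6495 → 11.6889 [stop]  node(7,2) S=91.2821 payoff=5.2379 vs cont=5.6147 → 5.6147 [wait]  node(7,3) S=98.2237 payoff=0.0000 vs cont=1.3404 → 1.3404 [wait]  node(7,4) S=105.6932 payoff=0.0000 vs cont=0.0000 → 0.0000 [wait]  node(7,5) S=113.7306 payoff=0.0000 vs cont=0.0000 → 0.0000 [wait]  node(7,6) S=122.3793 payoff=0.0000 vs cont=0.0000 → 0.0000 [wait]  node(7,7) S=131.6857 payoff=0.0000 vs cont=0.0000 → 0.0000 [wait]  ⇒ S*(7)=84.8311
t_6: node(6,0) S=81.7786 payoff=14.7414 vs cont=14.6957 → 14.7414 [stop]  node(6,1) S=87.9975 payoff=8.5225 vs cont=8.6750 → 8.6750 [wait]  node(6,2) S=94.6893 payoff=1.8307 vs cont=3.4997 → 3.4997 [wait]  node(6,3) S=101.8900 payoff=0.0000 vs cont=0.6781 → 0.6781 [wait]  node(6,4) S=109.6383 payoff=0.0000 vs cont=0.0000 → 0.0000 [wait]  node(6,5) S=117.9758 payoff=0.0000 vs cont=0.0000 → 0.0000 [wait]  node(6,6) S=126.9473 payoff=0.0000 vs cont=0.0000 → 0.0000 [wait]  ⇒ S*(6)=81.7786
t_5: node(5,0) S=84.8311 payoff=11.6889 vs cont=11.7246 → 11.7246 [wait]  node(5,1) S=91.2821 payoff=5.2379 vs cont=6.1100 → 6.1100 [wait]  node(5,2) S=98.2237 payoff=0.0000 vs cont=2.1039 → 2.1039 [wait]  node(5,3) S=105.6932 payoff=0.0000 vs cont=0.3430 → 0.3430 [wait]  node(5,4) S=113.7306 payoff=0.0000 vs cont=0.0000 → 0.0000 [wait]  node(5,5) S=122.3793 payoff=0.0000 vs cont=0.0000 → 0.0000 [wait]  ⇒ S*(5)=-
t_4: node(4,0) S=87.9975 payoff=8.5225 vs cont=8.9367 → 8.9367 [wait]  node(4,1) S=94.6893 payoff=1.8307 vs cont=4.1258 → 4.1258 [wait]  node(4,2) S=101.8900 payoff=0.0000 vs cont=1.2331 → 1.2331 [wait]  node(4,3) S=109.6383 payoff=0.0000 vs cont=0.1735 → 0.1735 [wait]  node(4,4) S=117.9758 payoff=0.0000 vs cont=0.0000 → 0.0000 [wait]  ⇒ S*(4)=-
t_3: node(3,0) S=91.2821 payoff=5.2379 vs cont=6.5503 → 6.5503 [wait]  node(3,1) S=98.2237 payoff=0.0000 vs cont=2.6937 → 2.6937 [wait]  node(3,2) S=105.6932 payoff=0.0000 vs cont=0.7091 → 0.7091 [wait]  node(3,3) S=113.7306 payoff=0.0000 vs cont=0.0878 → 0.0878 [wait]  ⇒ S*(3)=-
t_2: node(2,0) S=94.6893 payoff=1.8307 vs cont=4.6387 → 4.6387 [wait]  node(2,1) S=101.8900 payoff=0.0000 vs cont=1.7115 → 1.7115 [wait]  node(2,2) S=109.6383 payoff=0.0000 vs cont=0.4019 → 0.4019 [wait]  ⇒ S*(2)=-
t_1: node(1,0) S=98.2237 payoff=0.0000 vs cont=3.1885 → 3.1885 [wait]  node(1,1) S=105.6932 payoff=0.0000 vs cont=1.0635 → 1.0635 [wait]  ⇒ S*(1)=-
t_0: node(0,0) S=101.8900 payoff=0.0000 vs cont=2.1361 → 2.1361 [wait]  ⇒ S*(0)=-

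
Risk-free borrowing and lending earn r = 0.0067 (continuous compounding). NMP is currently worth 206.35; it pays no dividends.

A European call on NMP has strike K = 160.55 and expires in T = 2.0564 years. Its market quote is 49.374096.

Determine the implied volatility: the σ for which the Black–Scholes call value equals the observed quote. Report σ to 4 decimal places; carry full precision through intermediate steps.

At σ = 0.1351 the Black–Scholes value reproduces the quote:
σ√T = 0.1351·√2.0564 = 0.193735
d₁ = (ln(S/K) + (r+σ²/2)T) / (σ√T) = (ln(206.35/160.55) + (0.0067+0.1351²/2)·2.0564) / 0.193735 = (0.250968 + 0.032545) / 0.193735 = 1.463402
d₂ = d₁ − σ√T = 1.463402 − 0.193735 = 1.269667
e^{−rT} = 0.986317
N(d₁) = 0.928321,  N(d₂) = 0.897898
V = S·N(d₁) − K·e^{−rT}·N(d₂) = 191.559107 − 142.185011 = 49.374096 (equal to the quote); since ∂V/∂σ > 0 for all σ, the implied volatility is unique

sigma = 0.1351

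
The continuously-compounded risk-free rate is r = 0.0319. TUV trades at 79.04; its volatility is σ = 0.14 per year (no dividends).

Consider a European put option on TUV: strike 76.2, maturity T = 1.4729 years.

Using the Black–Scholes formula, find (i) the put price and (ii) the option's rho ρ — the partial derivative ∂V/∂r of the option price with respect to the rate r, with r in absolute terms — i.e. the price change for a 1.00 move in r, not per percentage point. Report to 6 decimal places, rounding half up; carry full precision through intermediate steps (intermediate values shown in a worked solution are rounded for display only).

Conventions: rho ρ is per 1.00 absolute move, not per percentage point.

price = 2.575215
ρ = -36.625081

σ√T = 0.14·√1.4729 = 0.169908
d₁ = (ln(S/K) + (r+σ²/2)T) / (σ√T) = (ln(79.04/76.2) + (0.0319+0.14²/2)·1.4729) / 0.169908 = (0.036593 + 0.061420) / 0.169908 = 0.576855
d₂ = d₁ − σ√T = 0.576855 − 0.169908 = 0.406947
e^{−rT} = 0.954101
N(−d₁) = 0.282019,  N(−d₂) = 0.342023
Put price V = K·e^{−rT}·N(−d₂) − S·N(−d₁) = 24.865966 − 22.290750 = 2.575215
ρ = −K·T·e^{−rT}·N(−d₂) = -36.625081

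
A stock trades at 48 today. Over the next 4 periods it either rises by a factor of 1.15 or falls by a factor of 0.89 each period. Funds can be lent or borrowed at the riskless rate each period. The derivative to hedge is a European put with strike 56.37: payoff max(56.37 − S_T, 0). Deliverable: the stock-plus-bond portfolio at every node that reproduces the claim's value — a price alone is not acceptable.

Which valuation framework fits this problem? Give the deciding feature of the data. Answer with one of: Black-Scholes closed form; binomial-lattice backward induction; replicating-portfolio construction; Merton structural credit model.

Key observation: the deliverable is the dynamic trading strategy on the 4-step tree (spot 48, moves 1.15 and 0.89), so the valuation must go through the node-by-node replicating-portfolio solve.

framework: replicating-portfolio construction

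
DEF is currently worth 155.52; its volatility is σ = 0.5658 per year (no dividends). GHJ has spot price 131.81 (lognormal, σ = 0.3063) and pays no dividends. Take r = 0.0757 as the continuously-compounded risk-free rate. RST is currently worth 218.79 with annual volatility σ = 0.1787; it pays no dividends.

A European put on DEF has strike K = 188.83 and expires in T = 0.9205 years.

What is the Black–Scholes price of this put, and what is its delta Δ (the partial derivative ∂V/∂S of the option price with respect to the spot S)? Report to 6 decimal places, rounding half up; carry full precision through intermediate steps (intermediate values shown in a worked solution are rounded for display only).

price = 46.677702
Δ = -0.483140

σ√T = 0.5658·√0.9205 = 0.542844
d₁ = (ln(S/K) + (r+σ²/2)T) / (σ√T) = (ln(155.52/188.83) + (0.0757+0.5658²/2)·0.9205) / 0.542844 = (-0.194073 + 0.217022) / 0.542844 = 0.042275
d₂ = d₁ − σ√T = 0.042275 − 0.542844 = -0.500569
e^{−rT} = 0.932691
N(−d₁) = 0.483140,  N(−d₂) = 0.691663
Put price V = K·e^{−rT}·N(−d₂) − S·N(−d₁) = 121.815594 − 75.137892 = 46.677702
Δ = −N(−d₁) = -0.483140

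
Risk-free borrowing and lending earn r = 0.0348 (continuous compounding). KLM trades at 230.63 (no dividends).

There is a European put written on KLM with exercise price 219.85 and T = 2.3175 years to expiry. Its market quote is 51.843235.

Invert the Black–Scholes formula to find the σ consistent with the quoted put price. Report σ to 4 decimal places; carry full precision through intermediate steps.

At σ = 0.5052 the Black–Scholes value reproduces the quote:
σ√T = 0.5052·√2.3175 = 0.769083
d₁ = (ln(S/K) + (r+σ²/2)T) / (σ√T) = (ln(230.63/219.85) + (0.0348+0.5052²/2)·2.3175) / 0.769083 = (0.047869 + 0.376393) / 0.769083 = 0.551647
d₂ = d₁ − σ√T = 0.551647 − 0.769083 = -0.217436
e^{−rT} = 0.922517
N(−d₁) = 0.290595,  N(−d₂) = 0.586066
V = K·e^{−rT}·N(−d₂) − S·N(−d₁) = 118.863166 − 67.019931 = 51.843235 (equal to the quote); since ∂V/∂σ > 0 for all σ, the implied volatility is unique

sigma = 0.5052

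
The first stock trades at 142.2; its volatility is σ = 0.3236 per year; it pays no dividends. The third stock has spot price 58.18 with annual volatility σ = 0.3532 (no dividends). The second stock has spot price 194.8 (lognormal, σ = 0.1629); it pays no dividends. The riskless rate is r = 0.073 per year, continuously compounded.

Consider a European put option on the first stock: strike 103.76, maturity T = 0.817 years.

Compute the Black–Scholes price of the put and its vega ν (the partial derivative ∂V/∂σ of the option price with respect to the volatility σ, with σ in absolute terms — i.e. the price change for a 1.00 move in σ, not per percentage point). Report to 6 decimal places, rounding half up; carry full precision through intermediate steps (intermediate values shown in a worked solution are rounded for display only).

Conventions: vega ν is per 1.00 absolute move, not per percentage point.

price = 1.621299
ν = 18.507812

σ√T = 0.3236·√0.817 = 0.292496
d₁ = (ln(S/K) + (r+σ²/2)T) / (σ√T) = (ln(142.2/103.76) + (0.073+0.3236²/2)·0.817) / 0.292496 = (0.315154 + 0.102418) / 0.292496 = 1.427617
d₂ = d₁ − σ√T = 1.427617 − 0.292496 = 1.135121
e^{−rT} = 0.942103
N(−d₁) = 0.076701,  N(−d₂) = 0.128162
Put price V = K·e^{−rT}·N(−d₂) − S·N(−d₁) = 12.528193 − 10.906893 = 1.621299
φ(d₁) = (1/√(2π))·e^{−d₁²/2} = 0.143994
ν = S·φ(d₁)·√T = 18.507812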